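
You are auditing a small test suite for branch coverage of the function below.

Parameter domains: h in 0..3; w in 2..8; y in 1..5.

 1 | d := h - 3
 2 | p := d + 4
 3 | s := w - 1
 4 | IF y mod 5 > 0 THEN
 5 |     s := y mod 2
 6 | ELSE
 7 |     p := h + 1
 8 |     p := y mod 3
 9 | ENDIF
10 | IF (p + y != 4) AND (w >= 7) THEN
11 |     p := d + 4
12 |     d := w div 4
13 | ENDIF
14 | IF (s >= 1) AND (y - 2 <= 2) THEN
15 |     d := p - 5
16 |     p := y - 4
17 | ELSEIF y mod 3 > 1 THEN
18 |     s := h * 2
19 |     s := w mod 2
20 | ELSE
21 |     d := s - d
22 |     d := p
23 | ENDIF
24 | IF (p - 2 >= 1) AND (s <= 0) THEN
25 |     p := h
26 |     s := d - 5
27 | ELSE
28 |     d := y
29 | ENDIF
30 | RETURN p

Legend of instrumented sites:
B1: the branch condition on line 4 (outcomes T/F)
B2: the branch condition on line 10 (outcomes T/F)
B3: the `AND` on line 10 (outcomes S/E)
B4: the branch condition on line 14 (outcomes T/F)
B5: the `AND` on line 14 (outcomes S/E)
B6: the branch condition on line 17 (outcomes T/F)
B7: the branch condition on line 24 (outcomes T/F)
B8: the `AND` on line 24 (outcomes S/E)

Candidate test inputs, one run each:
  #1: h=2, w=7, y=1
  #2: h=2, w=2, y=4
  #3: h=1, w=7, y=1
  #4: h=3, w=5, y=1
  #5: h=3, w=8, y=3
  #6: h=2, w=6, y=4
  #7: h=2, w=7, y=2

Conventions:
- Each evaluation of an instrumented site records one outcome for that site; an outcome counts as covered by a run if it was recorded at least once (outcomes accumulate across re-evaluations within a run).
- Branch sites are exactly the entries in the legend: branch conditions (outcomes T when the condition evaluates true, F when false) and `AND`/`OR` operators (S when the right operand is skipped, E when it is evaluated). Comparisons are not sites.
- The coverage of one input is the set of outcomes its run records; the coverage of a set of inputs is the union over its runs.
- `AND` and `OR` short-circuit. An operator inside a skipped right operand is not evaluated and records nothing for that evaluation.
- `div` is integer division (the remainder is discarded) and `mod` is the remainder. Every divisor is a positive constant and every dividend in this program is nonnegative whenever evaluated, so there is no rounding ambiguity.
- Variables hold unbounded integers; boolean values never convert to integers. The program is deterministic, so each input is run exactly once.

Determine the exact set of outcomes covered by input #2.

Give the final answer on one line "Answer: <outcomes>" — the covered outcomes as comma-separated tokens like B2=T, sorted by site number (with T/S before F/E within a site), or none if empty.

Tracing the run of input #2 (h=2, w=2, y=4):
  B1->T, B3->E, B2->F, B5->S, B4->F, B6->F, B8->E, B7->T
collecting distinct outcomes: B1=T, B2=F, B3=E, B4=F, B5=S, B6=F, B7=T, B8=E

Answer: B1=T, B2=F, B3=E, B4=F, B5=S, B6=F, B7=T, B8=E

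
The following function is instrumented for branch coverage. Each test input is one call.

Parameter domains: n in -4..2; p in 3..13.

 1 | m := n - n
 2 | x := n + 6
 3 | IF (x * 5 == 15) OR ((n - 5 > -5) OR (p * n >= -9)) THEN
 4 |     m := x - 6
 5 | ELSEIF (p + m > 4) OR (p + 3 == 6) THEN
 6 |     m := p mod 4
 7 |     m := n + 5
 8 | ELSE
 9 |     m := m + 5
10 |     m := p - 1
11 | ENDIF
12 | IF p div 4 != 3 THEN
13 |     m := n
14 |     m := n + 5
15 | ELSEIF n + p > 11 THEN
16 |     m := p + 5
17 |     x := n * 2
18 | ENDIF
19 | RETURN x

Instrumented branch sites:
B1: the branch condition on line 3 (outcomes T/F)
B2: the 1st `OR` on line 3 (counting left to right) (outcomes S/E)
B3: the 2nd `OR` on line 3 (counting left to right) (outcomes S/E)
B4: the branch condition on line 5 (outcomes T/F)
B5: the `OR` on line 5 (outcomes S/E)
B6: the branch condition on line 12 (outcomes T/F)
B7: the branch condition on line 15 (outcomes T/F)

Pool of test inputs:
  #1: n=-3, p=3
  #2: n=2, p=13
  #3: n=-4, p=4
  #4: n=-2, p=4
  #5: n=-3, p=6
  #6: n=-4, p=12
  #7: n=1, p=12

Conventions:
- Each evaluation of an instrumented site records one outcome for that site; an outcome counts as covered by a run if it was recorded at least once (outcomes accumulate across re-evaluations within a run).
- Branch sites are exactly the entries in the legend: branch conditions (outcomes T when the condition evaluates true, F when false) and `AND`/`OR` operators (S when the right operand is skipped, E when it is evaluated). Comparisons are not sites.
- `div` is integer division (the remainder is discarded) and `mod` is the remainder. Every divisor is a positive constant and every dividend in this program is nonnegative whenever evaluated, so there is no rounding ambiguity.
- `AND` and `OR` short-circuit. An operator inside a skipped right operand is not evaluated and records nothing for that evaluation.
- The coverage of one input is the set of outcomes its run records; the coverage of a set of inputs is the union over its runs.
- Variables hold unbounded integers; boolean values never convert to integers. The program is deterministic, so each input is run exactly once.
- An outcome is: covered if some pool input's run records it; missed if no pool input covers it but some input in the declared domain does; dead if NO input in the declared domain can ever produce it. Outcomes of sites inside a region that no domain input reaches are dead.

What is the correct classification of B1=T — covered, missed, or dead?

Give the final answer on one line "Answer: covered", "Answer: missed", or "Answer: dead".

B1=T is recorded by pool input(s) 1, 2, 4, 5, 7 -> covered

Answer: covered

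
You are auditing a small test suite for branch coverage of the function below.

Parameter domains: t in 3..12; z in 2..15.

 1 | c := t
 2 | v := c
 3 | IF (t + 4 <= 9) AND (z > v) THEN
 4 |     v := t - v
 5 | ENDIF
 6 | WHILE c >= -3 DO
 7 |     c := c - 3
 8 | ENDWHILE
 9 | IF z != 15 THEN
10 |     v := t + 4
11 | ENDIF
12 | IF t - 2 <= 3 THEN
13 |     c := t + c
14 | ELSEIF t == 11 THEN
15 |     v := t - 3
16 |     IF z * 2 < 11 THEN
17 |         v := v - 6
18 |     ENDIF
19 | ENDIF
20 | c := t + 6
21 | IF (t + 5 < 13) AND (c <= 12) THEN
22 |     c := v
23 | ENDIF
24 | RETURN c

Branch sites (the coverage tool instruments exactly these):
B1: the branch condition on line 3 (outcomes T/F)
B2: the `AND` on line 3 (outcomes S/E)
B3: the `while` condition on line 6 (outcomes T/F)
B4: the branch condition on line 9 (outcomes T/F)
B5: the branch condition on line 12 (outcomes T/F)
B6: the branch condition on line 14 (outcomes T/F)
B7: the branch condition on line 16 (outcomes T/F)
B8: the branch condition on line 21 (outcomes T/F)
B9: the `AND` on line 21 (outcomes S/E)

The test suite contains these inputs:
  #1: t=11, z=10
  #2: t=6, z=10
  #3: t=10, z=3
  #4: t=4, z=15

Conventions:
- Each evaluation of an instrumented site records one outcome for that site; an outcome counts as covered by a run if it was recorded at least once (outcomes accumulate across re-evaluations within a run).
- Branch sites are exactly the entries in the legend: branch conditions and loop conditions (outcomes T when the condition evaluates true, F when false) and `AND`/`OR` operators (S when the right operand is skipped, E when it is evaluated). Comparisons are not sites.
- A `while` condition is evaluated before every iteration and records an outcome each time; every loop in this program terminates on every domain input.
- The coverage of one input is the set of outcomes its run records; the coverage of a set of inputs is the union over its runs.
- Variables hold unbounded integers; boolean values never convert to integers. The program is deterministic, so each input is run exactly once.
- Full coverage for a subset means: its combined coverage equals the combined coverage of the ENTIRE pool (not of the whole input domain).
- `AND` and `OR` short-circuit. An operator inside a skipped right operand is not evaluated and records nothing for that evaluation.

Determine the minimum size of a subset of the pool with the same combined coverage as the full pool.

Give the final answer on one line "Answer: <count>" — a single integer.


input #1 (t=11, z=10): covers B1=F, B2=S, B3=T, B3=F, B4=T, B5=F, B6=T, B7=F, B8=F, B9=S
input #2 (t=6, z=10): covers B1=F, B2=S, B3=T, B3=F, B4=T, B5=F, B6=F, B8=T, B9=E
input #3 (t=10, z=3): covers B1=F, B2=S, B3=T, B3=F, B4=T, B5=F, B6=F, B8=F, B9=S
input #4 (t=4, z=15): covers B1=T, B2=E, B3=T, B3=F, B4=F, B5=T, B8=T, B9=E
pool-wide coverage (17 outcomes): B1=T, B1=F, B2=S, B2=E, B3=T, B3=F, B4=T, B4=F, B5=T, B5=F, B6=T, B6=F, B7=F, B8=T, B8=F, B9=S, B9=E
size 1 is not enough: best union over all size-1 subsets is 10/17
size 2 is not enough: best union over all size-2 subsets is 16/17
inputs {1, 2, 4} (size 3) cover everything; no size-3 subset with a lexicographically smaller index list covers all 17
Answer: 3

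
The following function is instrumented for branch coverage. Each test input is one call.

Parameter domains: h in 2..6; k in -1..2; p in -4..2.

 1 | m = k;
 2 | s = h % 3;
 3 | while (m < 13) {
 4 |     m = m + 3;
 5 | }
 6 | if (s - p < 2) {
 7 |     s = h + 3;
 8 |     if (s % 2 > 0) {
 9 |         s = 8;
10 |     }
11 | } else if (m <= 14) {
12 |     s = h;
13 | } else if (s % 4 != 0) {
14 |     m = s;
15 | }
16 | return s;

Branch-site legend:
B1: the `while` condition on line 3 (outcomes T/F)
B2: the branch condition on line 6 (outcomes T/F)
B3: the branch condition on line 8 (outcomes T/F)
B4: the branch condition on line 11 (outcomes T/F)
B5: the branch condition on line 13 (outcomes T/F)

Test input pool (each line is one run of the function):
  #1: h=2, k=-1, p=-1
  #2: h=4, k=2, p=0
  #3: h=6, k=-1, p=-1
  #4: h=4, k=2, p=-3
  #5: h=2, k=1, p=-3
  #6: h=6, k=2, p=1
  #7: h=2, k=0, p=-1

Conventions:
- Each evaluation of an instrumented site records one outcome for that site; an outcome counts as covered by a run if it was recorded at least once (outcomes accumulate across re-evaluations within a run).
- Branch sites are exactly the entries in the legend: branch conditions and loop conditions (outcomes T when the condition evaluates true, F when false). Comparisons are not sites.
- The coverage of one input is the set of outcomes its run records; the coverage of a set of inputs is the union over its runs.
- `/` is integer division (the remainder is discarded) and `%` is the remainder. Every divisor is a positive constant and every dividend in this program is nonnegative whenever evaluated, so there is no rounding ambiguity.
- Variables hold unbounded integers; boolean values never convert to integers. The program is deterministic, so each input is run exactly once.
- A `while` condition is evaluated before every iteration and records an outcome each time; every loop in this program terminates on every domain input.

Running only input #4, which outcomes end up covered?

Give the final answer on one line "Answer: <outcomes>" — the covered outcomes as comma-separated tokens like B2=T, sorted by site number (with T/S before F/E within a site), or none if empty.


Event log for input #4 (h=4, k=2, p=-3):
  B1->T, B1->T, B1->T, B1->T, B1->F, B2->F, B4->T
distinct outcomes covered: B1=T, B1=F, B2=F, B4=T
Answer: B1=T, B1=F, B2=F, B4=T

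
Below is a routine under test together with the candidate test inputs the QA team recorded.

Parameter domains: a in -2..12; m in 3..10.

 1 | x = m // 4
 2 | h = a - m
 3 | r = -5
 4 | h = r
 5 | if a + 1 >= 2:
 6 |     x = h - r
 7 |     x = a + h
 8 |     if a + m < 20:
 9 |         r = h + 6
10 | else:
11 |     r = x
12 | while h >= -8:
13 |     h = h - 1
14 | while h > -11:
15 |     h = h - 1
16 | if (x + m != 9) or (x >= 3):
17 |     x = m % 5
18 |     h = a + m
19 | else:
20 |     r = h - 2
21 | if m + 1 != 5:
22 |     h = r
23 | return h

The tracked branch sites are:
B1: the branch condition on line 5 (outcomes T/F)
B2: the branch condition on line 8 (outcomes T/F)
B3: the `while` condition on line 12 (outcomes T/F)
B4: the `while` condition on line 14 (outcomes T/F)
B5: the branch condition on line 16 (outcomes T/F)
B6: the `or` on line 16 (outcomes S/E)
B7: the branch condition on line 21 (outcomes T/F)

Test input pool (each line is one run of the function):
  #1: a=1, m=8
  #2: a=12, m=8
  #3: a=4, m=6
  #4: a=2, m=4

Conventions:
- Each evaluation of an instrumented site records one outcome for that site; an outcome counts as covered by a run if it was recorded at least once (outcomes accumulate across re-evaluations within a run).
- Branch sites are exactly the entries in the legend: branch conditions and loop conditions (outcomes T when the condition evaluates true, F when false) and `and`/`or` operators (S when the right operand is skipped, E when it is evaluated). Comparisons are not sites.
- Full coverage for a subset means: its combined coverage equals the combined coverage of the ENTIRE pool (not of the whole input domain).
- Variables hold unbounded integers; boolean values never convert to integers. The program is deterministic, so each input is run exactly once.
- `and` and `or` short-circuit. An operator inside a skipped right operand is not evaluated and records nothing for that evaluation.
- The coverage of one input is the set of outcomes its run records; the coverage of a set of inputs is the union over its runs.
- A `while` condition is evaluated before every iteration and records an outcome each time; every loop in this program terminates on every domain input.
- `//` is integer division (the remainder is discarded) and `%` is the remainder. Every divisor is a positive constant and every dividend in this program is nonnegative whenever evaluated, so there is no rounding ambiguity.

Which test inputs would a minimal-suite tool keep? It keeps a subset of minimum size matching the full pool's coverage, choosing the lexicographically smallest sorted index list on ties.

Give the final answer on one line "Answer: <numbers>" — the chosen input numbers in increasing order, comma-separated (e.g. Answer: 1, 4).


input #1, a=1, m=8: events B1->T, B2->T, B3->T, B3->T, B3->T, B3->T, B3->F, B4->T, B4->T, B4->F, B6->S, B5->T, B7->T; outcomes B1=T, B2=T, B3=T, B3=F, B4=T, B4=F, B5=T, B6=S, B7=T
input #2, a=12, m=8: events B1->T, B2->F, B3->T, B3->T, B3->T, B3->T, B3->F, B4->T, B4->T, B4->F, B6->S, B5->T, B7->T; outcomes B1=T, B2=F, B3=T, B3=F, B4=T, B4=F, B5=T, B6=S, B7=T
input #3, a=4, m=6: events B1->T, B2->T, B3->T, B3->T, B3->T, B3->T, B3->F, B4->T, B4->T, B4->F, B6->S, B5->T, B7->T; outcomes B1=T, B2=T, B3=T, B3=F, B4=T, B4=F, B5=T, B6=S, B7=T
input #4, a=2, m=4: events B1->T, B2->T, B3->T, B3->T, B3->T, B3->T, B3->F, B4->T, B4->T, B4->F, B6->S, B5->T, B7->F; outcomes B1=T, B2=T, B3=T, B3=F, B4=T, B4=F, B5=T, B6=S, B7=F
union over all inputs: B1=T, B2=T, B2=F, B3=T, B3=F, B4=T, B4=F, B5=T, B6=S, B7=T, B7=F (11 outcomes)
no size-1 subset reaches all 11 outcomes (best union: 9/11)
the canonical winner is {2, 4}: size 2, full 11-outcome coverage, earliest index list among size-2 covers
Answer: 2, 4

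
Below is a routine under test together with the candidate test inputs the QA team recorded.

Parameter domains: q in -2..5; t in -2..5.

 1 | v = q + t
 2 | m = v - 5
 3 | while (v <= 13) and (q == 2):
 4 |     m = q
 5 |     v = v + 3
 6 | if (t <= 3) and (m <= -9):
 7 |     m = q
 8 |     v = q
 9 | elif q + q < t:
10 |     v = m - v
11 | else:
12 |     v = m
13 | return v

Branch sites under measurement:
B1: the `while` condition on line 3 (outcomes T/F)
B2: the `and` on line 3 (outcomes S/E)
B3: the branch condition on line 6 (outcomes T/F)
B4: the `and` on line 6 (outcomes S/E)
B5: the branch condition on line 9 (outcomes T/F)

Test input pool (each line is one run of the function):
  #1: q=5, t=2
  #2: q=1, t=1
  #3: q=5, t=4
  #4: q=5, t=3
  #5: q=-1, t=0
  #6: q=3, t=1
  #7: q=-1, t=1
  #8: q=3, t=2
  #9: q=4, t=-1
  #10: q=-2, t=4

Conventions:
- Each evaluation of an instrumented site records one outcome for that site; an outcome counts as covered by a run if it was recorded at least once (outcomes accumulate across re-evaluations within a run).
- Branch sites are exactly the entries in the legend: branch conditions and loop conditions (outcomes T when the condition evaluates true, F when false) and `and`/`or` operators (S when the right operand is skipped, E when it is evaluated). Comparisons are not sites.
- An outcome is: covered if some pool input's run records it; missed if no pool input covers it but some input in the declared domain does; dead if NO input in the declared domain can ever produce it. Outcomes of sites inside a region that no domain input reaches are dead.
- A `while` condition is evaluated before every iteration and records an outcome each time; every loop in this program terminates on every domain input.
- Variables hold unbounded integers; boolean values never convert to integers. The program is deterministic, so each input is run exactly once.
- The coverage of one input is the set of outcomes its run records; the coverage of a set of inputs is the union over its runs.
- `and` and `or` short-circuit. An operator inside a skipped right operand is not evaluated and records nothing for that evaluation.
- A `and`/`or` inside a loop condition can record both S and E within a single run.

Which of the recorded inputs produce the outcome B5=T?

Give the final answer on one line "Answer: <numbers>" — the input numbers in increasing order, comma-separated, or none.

input #1 (q=5, t=2): does not record B5=T
input #2 (q=1, t=1): does not record B5=T
input #3 (q=5, t=4): does not record B5=T
input #4 (q=5, t=3): does not record B5=T
input #5 (q=-1, t=0): records B5=T
input #6 (q=3, t=1): does not record B5=T
input #7 (q=-1, t=1): records B5=T
input #8 (q=3, t=2): does not record B5=T
input #9 (q=4, t=-1): does not record B5=T
input #10 (q=-2, t=4): records B5=T

Answer: 5, 7, 10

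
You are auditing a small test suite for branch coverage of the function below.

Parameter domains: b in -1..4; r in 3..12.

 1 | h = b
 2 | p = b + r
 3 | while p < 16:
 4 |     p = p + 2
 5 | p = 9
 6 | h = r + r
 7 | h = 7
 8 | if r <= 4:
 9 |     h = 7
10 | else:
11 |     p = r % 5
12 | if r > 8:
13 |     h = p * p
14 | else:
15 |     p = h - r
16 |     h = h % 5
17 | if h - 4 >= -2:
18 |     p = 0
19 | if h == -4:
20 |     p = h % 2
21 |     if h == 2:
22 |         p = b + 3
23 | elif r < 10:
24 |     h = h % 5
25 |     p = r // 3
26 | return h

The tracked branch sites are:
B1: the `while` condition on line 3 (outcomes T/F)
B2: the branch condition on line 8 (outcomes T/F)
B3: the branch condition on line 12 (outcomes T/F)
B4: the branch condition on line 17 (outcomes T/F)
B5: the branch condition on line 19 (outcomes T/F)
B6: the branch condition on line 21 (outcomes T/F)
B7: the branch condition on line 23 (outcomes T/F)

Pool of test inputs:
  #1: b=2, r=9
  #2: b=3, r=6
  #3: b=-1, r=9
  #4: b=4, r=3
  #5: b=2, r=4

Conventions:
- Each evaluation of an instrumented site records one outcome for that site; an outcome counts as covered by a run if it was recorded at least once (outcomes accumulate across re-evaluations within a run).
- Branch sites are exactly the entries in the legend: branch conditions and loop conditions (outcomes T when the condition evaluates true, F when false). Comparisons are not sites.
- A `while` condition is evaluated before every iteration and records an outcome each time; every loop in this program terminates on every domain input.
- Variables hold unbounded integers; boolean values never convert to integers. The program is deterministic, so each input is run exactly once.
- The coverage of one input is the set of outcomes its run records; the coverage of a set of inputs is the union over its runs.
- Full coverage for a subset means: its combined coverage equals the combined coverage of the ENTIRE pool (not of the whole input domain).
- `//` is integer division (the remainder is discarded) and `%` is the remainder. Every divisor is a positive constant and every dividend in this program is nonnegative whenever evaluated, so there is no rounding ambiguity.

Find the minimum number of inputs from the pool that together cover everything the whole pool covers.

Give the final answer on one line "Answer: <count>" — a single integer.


input #1, b=2, r=9: outcomes B1=T, B1=F, B2=F, B3=T, B4=T, B5=F, B7=T
input #2, b=3, r=6: outcomes B1=T, B1=F, B2=F, B3=F, B4=T, B5=F, B7=T
input #3, b=-1, r=9: outcomes B1=T, B1=F, B2=F, B3=T, B4=T, B5=F, B7=T
input #4, b=4, r=3: outcomes B1=T, B1=F, B2=T, B3=F, B4=T, B5=F, B7=T
input #5, b=2, r=4: outcomes B1=T, B1=F, B2=T, B3=F, B4=T, B5=F, B7=T
union over all inputs: B1=T, B1=F, B2=T, B2=F, B3=T, B3=F, B4=T, B5=F, B7=T (9 outcomes)
size 1 is not enough: best union over all size-1 subsets is 7/9
inputs {1, 4} (size 2) cover everything; no size-2 subset with a lexicographically smaller index list covers all 9
Answer: 2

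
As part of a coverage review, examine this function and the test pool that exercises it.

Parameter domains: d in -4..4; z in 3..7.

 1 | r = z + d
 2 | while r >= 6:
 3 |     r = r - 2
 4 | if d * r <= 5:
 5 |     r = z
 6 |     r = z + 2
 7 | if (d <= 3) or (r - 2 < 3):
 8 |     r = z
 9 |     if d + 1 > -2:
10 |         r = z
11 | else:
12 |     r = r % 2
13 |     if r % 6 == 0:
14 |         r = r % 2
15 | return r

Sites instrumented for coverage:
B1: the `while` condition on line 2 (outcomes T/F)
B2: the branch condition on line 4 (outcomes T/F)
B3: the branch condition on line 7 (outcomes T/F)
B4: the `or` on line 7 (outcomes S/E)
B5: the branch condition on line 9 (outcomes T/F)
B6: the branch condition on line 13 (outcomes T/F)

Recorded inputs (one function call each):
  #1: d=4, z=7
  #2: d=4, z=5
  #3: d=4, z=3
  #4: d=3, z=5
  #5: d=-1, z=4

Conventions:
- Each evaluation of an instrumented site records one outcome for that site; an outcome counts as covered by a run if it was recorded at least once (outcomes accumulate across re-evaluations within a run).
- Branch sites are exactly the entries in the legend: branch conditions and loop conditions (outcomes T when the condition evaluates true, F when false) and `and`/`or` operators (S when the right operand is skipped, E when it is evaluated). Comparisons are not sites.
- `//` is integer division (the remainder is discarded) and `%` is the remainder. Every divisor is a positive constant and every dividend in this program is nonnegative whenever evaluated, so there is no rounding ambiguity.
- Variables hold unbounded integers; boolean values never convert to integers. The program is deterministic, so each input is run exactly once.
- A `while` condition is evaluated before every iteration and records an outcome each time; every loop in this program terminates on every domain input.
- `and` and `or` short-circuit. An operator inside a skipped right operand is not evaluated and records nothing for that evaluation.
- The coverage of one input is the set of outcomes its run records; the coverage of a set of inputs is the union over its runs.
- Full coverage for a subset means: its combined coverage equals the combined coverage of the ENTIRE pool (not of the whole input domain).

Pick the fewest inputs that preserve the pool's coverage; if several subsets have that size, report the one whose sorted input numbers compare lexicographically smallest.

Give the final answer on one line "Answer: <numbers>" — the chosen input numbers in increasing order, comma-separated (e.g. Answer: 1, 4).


input #1 (d=4, z=7): covers B1=T, B1=F, B2=F, B3=F, B4=E, B6=F
input #2 (d=4, z=5): covers B1=T, B1=F, B2=F, B3=F, B4=E, B6=F
input #3 (d=4, z=3): covers B1=T, B1=F, B2=F, B3=F, B4=E, B6=F
input #4 (d=3, z=5): covers B1=T, B1=F, B2=F, B3=T, B4=S, B5=T
input #5 (d=-1, z=4): covers B1=F, B2=T, B3=T, B4=S, B5=T
together the pool reaches 10 outcomes: B1=T, B1=F, B2=T, B2=F, B3=T, B3=F, B4=S, B4=E, B5=T, B6=F
no size-1 subset reaches all 10 outcomes (best union: 6/10)
the canonical winner is {1, 5}: size 2, full 10-outcome coverage, earliest index list among size-2 covers
Answer: 1, 5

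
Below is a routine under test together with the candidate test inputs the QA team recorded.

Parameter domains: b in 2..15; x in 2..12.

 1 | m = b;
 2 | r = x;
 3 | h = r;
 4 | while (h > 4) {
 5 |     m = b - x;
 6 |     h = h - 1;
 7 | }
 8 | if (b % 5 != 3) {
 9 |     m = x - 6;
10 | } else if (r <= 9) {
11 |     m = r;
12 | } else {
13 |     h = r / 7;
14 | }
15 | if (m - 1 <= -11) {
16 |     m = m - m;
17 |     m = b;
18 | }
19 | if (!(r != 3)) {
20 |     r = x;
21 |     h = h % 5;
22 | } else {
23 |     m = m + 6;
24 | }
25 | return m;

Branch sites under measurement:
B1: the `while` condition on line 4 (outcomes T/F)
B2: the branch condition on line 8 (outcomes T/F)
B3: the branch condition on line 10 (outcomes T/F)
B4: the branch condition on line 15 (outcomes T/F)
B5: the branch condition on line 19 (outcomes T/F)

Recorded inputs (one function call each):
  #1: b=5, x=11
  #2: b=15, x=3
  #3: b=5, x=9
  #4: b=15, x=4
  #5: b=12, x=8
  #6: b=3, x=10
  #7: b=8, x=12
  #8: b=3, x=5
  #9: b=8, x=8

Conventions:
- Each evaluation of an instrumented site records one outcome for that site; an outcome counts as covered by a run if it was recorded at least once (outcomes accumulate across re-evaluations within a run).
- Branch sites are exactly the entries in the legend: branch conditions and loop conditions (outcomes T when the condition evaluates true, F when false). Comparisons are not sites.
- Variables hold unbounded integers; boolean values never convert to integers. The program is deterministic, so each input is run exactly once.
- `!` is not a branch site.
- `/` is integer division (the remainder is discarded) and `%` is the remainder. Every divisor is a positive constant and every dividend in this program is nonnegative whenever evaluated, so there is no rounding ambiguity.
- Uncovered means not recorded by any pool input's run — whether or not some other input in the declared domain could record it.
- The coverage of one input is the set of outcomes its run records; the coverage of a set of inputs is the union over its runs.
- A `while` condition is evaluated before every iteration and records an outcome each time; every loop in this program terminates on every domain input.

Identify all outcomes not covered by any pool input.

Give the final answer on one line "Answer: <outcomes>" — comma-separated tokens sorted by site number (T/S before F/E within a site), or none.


input #1 (b=5, x=11): covers B1=T, B1=F, B2=T, B4=F, B5=F
input #2 (b=15, x=3): covers B1=F, B2=T, B4=F, B5=T
input #3 (b=5, x=9): covers B1=T, B1=F, B2=T, B4=F, B5=F
input #4 (b=15, x=4): covers B1=F, B2=T, B4=F, B5=F
input #5 (b=12, x=8): covers B1=T, B1=F, B2=T, B4=F, B5=F
input #6 (b=3, x=10): covers B1=T, B1=F, B2=F, B3=F, B4=F, B5=F
input #7 (b=8, x=12): covers B1=T, B1=F, B2=F, B3=F, B4=F, B5=F
input #8 (b=3, x=5): covers B1=T, B1=F, B2=F, B3=T, B4=F, B5=F
input #9 (b=8, x=8): covers B1=T, B1=F, B2=F, B3=T, B4=F, B5=F
union over the pool: B1=T, B1=F, B2=T, B2=F, B3=T, B3=F, B4=F, B5=T, B5=F
uncovered (1 of 10): B4=T
Answer: B4=T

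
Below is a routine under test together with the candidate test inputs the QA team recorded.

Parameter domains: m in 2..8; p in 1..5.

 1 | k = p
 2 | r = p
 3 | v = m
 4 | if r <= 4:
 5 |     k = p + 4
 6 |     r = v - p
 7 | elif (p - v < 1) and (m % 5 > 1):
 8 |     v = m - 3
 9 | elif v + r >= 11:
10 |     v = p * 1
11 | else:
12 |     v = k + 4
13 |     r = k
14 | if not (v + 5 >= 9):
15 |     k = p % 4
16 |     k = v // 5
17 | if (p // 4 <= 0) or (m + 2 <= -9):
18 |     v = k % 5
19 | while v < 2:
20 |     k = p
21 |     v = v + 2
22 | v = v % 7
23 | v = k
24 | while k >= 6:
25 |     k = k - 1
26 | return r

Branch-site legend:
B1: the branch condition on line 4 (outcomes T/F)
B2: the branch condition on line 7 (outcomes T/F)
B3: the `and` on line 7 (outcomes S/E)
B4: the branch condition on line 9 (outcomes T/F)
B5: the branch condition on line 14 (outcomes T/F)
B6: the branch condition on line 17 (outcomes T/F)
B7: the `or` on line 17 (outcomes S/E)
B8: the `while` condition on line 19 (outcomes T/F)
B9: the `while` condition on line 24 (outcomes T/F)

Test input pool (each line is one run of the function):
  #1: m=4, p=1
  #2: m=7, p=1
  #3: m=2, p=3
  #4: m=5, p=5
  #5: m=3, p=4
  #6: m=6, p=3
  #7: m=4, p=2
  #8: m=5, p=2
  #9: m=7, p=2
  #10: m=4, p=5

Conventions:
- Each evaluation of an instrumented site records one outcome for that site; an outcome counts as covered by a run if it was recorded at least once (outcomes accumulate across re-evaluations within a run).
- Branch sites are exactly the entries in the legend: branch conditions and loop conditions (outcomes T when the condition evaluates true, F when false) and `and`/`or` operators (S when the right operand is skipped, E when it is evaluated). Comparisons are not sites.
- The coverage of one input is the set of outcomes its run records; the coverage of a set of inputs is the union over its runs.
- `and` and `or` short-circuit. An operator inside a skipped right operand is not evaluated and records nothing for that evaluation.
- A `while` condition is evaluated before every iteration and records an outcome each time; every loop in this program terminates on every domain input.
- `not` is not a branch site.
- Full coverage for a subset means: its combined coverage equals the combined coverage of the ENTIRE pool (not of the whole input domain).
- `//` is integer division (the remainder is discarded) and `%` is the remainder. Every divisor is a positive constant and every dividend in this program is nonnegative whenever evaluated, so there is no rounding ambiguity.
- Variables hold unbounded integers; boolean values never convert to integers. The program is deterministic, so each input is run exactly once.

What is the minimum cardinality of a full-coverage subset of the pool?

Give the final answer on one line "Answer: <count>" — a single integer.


input #1 (m=4, p=1): events B1->T, B5->F, B7->S, B6->T, B8->T, B8->F, B9->F; covers B1=T, B5=F, B6=T, B7=S, B8=T, B8=F, B9=F
input #2 (m=7, p=1): events B1->T, B5->F, B7->S, B6->T, B8->T, B8->F, B9->F; covers B1=T, B5=F, B6=T, B7=S, B8=T, B8=F, B9=F
input #3 (m=2, p=3): events B1->T, B5->T, B7->S, B6->T, B8->T, B8->F, B9->F; covers B1=T, B5=T, B6=T, B7=S, B8=T, B8=F, B9=F
input #4 (m=5, p=5): events B1->F, B3->E, B2->F, B4->F, B5->F, B7->E, B6->F, B8->F, B9->F; covers B1=F, B2=F, B3=E, B4=F, B5=F, B6=F, B7=E, B8=F, B9=F
input #5 (m=3, p=4): events B1->T, B5->T, B7->E, B6->F, B8->F, B9->F; covers B1=T, B5=T, B6=F, B7=E, B8=F, B9=F
input #6 (m=6, p=3): events B1->T, B5->F, B7->S, B6->T, B8->F, B9->T, B9->T, B9->F; covers B1=T, B5=F, B6=T, B7=S, B8=F, B9=T, B9=F
input #7 (m=4, p=2): events B1->T, B5->F, B7->S, B6->T, B8->T, B8->F, B9->F; covers B1=T, B5=F, B6=T, B7=S, B8=T, B8=F, B9=F
input #8 (m=5, p=2): events B1->T, B5->F, B7->S, B6->T, B8->T, B8->F, B9->F; covers B1=T, B5=F, B6=T, B7=S, B8=T, B8=F, B9=F
input #9 (m=7, p=2): events B1->T, B5->F, B7->S, B6->T, B8->T, B8->F, B9->F; covers B1=T, B5=F, B6=T, B7=S, B8=T, B8=F, B9=F
input #10 (m=4, p=5): events B1->F, B3->S, B2->F, B4->F, B5->F, B7->E, B6->F, B8->F, B9->F; covers B1=F, B2=F, B3=S, B4=F, B5=F, B6=F, B7=E, B8=F, B9=F
together the pool reaches 16 outcomes: B1=T, B1=F, B2=F, B3=S, B3=E, B4=F, B5=T, B5=F, B6=T, B6=F, B7=S, B7=E, B8=T, B8=F, B9=T, B9=F
size 1 is not enough: best union over all size-1 subsets is 9/16
size 2 is not enough: best union over all size-2 subsets is 14/16
size 3 is not enough: best union over all size-3 subsets is 15/16
at size 4, {3, 4, 6, 10} reaches all 16 outcomes; every lexicographically earlier size-4 subset fails
Answer: 4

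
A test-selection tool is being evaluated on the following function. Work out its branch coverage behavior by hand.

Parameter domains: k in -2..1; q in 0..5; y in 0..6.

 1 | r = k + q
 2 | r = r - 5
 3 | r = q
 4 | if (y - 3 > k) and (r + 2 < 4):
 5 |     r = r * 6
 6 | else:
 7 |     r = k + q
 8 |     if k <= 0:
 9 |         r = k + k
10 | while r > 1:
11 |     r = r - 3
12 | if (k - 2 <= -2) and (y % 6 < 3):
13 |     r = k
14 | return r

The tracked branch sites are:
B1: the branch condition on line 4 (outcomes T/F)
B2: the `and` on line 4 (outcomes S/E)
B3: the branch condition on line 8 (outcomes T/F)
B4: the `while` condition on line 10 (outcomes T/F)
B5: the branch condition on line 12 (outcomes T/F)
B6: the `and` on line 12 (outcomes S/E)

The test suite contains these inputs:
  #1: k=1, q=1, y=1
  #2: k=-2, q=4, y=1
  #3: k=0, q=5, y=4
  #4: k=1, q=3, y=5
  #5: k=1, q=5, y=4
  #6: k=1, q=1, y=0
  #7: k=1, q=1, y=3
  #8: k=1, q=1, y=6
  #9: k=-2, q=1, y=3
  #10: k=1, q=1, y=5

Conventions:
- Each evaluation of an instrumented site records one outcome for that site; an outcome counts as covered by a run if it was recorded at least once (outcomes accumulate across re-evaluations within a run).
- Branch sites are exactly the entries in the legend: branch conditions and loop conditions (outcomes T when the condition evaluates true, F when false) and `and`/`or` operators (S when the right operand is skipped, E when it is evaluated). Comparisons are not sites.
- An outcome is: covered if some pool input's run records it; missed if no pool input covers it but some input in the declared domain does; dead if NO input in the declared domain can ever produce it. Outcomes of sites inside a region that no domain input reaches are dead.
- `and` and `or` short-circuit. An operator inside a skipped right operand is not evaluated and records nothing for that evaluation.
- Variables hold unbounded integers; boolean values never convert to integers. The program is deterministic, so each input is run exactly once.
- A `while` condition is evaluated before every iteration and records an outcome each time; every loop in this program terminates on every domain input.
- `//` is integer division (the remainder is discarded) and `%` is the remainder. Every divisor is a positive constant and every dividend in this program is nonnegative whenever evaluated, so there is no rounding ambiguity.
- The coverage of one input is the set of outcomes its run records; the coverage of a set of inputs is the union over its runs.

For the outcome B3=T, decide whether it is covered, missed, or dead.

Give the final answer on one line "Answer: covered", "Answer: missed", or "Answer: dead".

B3=T is recorded by pool input(s) 2, 3 -> covered

Answer: covered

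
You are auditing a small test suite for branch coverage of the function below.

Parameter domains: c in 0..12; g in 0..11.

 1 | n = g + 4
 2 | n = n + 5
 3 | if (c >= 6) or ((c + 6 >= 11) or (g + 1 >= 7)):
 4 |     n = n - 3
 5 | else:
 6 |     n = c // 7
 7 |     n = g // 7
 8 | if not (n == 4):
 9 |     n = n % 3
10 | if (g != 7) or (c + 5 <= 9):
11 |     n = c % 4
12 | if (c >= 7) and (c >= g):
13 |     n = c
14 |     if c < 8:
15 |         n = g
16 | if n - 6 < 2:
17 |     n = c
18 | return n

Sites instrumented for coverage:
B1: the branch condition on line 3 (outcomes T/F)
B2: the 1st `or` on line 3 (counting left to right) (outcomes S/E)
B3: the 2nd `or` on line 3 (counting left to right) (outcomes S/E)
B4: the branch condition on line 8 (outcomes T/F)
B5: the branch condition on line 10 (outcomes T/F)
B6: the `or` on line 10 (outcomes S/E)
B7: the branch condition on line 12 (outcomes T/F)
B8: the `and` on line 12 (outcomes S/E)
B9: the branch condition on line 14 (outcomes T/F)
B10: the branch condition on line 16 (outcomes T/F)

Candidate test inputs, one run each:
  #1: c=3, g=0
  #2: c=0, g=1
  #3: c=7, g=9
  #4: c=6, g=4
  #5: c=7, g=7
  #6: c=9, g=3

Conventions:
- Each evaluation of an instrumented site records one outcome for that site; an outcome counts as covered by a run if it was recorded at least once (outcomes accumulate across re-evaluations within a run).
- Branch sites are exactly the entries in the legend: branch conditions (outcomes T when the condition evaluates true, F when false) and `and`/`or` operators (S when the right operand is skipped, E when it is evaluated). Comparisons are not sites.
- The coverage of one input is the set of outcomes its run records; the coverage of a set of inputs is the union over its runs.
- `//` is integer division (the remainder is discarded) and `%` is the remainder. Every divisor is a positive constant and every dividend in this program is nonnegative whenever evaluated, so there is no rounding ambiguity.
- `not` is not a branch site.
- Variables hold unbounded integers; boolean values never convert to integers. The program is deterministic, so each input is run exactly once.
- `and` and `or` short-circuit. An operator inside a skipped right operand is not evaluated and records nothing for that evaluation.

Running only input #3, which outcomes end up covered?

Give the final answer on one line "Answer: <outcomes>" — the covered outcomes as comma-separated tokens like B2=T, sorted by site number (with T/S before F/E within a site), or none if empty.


Simulating input #3 (c=7, g=9) step by step:
  B2->S, B1->T, B4->T, B6->S, B5->T, B8->E, B7->F, B10->T
distinct outcomes covered: B1=T, B2=S, B4=T, B5=T, B6=S, B7=F, B8=E, B10=T
Answer: B1=T, B2=S, B4=T, B5=T, B6=S, B7=F, B8=E, B10=T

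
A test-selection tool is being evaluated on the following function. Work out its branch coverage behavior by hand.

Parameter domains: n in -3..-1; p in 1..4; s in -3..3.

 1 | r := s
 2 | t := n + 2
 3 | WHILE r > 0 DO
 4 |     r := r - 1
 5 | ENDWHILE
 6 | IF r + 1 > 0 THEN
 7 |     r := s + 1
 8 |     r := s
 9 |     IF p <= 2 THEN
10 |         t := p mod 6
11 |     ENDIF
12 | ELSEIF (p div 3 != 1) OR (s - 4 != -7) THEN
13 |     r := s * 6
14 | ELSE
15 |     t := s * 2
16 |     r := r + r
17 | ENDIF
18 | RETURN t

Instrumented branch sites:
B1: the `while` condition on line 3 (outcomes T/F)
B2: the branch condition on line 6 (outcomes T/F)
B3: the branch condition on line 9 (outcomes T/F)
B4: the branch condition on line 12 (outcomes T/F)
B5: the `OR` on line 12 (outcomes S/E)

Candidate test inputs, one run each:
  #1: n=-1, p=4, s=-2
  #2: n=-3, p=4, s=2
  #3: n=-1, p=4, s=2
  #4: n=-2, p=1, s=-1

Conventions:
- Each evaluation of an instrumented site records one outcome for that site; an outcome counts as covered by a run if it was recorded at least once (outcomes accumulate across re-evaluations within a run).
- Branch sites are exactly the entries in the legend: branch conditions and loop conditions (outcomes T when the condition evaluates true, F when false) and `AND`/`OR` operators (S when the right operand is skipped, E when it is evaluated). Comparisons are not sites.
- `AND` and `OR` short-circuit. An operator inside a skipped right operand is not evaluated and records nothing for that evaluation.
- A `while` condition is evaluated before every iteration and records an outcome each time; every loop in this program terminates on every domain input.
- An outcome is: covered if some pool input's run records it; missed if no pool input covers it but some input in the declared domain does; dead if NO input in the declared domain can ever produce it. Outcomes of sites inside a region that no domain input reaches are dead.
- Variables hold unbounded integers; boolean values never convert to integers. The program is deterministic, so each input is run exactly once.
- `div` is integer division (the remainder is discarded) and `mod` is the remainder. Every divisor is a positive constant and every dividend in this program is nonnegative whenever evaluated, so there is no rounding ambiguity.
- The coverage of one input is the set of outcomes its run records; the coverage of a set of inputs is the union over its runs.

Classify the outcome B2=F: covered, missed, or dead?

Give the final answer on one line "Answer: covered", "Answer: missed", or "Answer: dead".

B2=F is recorded by pool input(s) 1, 4 -> covered

Answer: covered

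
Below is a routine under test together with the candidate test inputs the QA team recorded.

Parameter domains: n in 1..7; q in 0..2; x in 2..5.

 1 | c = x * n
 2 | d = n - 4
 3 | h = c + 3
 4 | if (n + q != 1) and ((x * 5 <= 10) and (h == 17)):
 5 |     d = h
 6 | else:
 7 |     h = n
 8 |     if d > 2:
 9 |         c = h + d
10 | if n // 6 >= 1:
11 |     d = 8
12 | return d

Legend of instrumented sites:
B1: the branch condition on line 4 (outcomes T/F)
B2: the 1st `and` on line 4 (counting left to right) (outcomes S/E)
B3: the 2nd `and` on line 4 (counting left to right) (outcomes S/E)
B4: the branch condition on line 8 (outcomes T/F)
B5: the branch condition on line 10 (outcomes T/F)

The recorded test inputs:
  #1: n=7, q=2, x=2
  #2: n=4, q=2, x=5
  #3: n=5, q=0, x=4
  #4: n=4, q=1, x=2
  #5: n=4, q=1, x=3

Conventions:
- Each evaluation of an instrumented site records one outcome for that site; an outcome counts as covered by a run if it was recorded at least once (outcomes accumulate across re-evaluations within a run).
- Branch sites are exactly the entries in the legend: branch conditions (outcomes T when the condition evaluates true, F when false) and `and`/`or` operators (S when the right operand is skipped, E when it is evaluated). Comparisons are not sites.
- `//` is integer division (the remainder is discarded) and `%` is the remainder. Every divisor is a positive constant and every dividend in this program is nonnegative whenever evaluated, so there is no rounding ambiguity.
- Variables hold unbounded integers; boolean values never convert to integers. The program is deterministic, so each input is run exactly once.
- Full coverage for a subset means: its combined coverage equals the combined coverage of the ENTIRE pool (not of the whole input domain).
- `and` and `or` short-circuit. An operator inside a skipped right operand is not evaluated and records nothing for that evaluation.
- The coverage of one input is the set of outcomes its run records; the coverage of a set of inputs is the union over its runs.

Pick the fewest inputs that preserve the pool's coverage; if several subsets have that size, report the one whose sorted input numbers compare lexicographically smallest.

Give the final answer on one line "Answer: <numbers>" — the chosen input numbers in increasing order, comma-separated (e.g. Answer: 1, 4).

input #1 (n=7, q=2, x=2): events B2->E, B3->E, B1->T, B5->T; covers B1=T, B2=E, B3=E, B5=T
input #2 (n=4, q=2, x=5): events B2->E, B3->S, B1->F, B4->F, B5->F; covers B1=F, B2=E, B3=S, B4=F, B5=F
input #3 (n=5, q=0, x=4): events B2->E, B3->S, B1->F, B4->F, B5->F; covers B1=F, B2=E, B3=S, B4=F, B5=F
input #4 (n=4, q=1, x=2): events B2->E, B3->E, B1->F, B4->F, B5->F; covers B1=F, B2=E, B3=E, B4=F, B5=F
input #5 (n=4, q=1, x=3): events B2->E, B3->S, B1->F, B4->F, B5->F; covers B1=F, B2=E, B3=S, B4=F, B5=F
the full pool covers 8 outcomes: B1=T, B1=F, B2=E, B3=S, B3=E, B4=F, B5=T, B5=F
no size-1 subset reaches all 8 outcomes (best union: 5/8)
at size 2, {1, 2} reaches all 8 outcomes; every lexicographically earlier size-2 subset fails

Answer: 1, 2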